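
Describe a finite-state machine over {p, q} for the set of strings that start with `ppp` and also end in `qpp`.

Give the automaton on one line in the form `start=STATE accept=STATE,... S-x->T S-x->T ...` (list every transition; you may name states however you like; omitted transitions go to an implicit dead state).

Handle the two conditions separately and then intersect. The first has 5 states tracking whether the input so far still matches the prefix `ppp`; the second has 4 states tracking how much of the suffix `qpp` has currently been matched. A product state is a pair (one from each), accepting exactly when both do. Equivalent product states are then merged.
8 states suffice.
        p   q  
>  s0   s1  s2 
   s1   s3  s2 
   s2   s2  s2 
   s3   s4  s2 
   s4   s4  s5 
   s5   s6  s5 
   s6   s7  s5 
 * s7   s4  s5 
(> = start, * = accepting)

start=s0 accept=s7 s0-p->s1 s0-q->s2 s1-p->s3 s1-q->s2 s2-p->s2 s2-q->s2 s3-p->s4 s3-q->s2 s4-p->s4 s4-q->s5 s5-p->s6 s5-q->s5 s6-p->s7 s6-q->s5 s7-p->s4 s7-q->s5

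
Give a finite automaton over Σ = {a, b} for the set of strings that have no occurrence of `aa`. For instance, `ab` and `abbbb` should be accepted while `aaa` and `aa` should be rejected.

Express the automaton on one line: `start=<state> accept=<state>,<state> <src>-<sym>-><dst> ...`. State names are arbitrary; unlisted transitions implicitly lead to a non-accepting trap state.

Track partial matches of the forbidden pattern `aa`. State s2 is a dead state reached once `aa` has occurred; every other state accepts. s0 means no part of `aa` is currently matched.
A 3-state machine:
        a   b  
>* s0   s1  s0 
 * s1   s2  s0 
   s2   s2  s2 
(> = start, * = accepting)

start=s0 accept=s0,s1 s0-a->s1 s0-b->s0 s1-a->s2 s1-b->s0 s2-a->s2 s2-b->s2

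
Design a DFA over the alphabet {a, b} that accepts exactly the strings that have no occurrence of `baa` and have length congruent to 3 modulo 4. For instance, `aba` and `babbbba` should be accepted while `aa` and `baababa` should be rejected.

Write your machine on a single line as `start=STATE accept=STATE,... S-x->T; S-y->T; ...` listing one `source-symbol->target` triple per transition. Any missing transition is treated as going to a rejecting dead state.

Run two small machines in parallel and take their product. One (4 states) tracks partial matches of the forbidden pattern `baa`; the other (4 states) tracks the input length modulo 4. Each combined state is a pair, one component from each; accept when both components accept.
          a    b  
>  q0     q1   q2 
   q1     q3   q4 
   q2     q5   q4 
   q3     q6   q7 
   q4     q8   q7 
   q5     q9   q7 
 * q6     q0  q10 
 * q7    q11  q10 
 * q8    q12  q10 
   q9    q12  q12 
   q10   q13   q2 
   q11   q14   q2 
   q12   q14  q14 
   q13   q15   q4 
   q14   q15  q15 
   q15    q9   q9 
(> = start, * = accepting)

start=q0; accept=q6,q7,q8; q0-a->q1; q0-b->q2; q1-a->q3; q1-b->q4; q2-a->q5; q2-b->q4; q3-a->q6; q3-b->q7; q4-a->q8; q4-b->q7; q5-a->q9; q5-b->q7; q6-a->q0; q6-b->q10; q7-a->q11; q7-b->q10; q8-a->q12; q8-b->q10; q9-a->q12; q9-b->q12; q10-a->q13; q10-b->q2; q11-a->q14; q11-b->q2; q12-a->q14; q12-b->q14; q13-a->q15; q13-b->q4; q14-a->q15; q14-b->q15; q15-a->q9; q15-b->q9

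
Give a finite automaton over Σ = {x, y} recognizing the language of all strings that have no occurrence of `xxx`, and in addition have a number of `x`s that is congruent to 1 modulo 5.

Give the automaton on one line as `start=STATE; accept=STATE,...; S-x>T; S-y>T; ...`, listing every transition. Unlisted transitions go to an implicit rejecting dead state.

start=A; accept=B,D,P; A-x>B; A-y>A; B-x>C; B-y>D; C-x>E; C-y>F; D-x>G; D-y>D; E-x>E; E-y>E; F-x>H; F-y>F; G-x>I; G-y>F; H-x>J; H-y>K; I-x>E; I-y>K; J-x>E; J-y>L; K-x>M; K-y>K; L-x>N; L-y>L; M-x>O; M-y>L; N-x>P; N-y>A; O-x>E; O-y>A; P-x>E; P-y>D

Handle the two conditions separately and then intersect. The first has 4 states tracking partial matches of the forbidden pattern `xxx`; the second has 5 states tracking the count of `x`s modulo 5. A product state is a pair (one from each), accepting exactly when both do. Minimizing collapses redundant product states.
With 16 states:
       x  y 
>  A   B  A 
 * B   C  D 
   C   E  F 
 * D   G  D 
   E   E  E 
   F   H  F 
   G   I  F 
   H   J  K 
   I   E  K 
   J   E  L 
   K   M  K 
   L   N  L 
   M   O  L 
   N   P  A 
   O   E  A 
 * P   E  D 
(> = start, * = accepting)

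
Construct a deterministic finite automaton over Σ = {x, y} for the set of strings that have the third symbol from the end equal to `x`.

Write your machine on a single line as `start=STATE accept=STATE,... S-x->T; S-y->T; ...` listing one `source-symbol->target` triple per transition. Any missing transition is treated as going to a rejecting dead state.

Because acceptance depends on a position counted from the end, the machine has to buffer the most recent 3 symbols. Make each state the string of the last up-to-3 symbols read; on input `x` shift the window left and append `x`. Accept when the buffered window has length 3 and begins with `x`.
With 15 states:
          x    y  
>  q0     q1   q2 
   q1     q3   q4 
   q2     q5   q6 
   q3     q7   q8 
   q4     q9  q10 
   q5    q11  q12 
   q6    q13  q14 
 * q7     q7   q8 
 * q8     q9  q10 
 * q9    q11  q12 
 * q10   q13  q14 
   q11    q7   q8 
   q12    q9  q10 
   q13   q11  q12 
   q14   q13  q14 
(> = start, * = accepting)

start=q0; accept=q7,q8,q9,q10; q0-x->q1; q0-y->q2; q1-x->q3; q1-y->q4; q2-x->q5; q2-y->q6; q3-x->q7; q3-y->q8; q4-x->q9; q4-y->q10; q5-x->q11; q5-y->q12; q6-x->q13; q6-y->q14; q7-x->q7; q7-y->q8; q8-x->q9; q8-y->q10; q9-x->q11; q9-y->q12; q10-x->q13; q10-y->q14; q11-x->q7; q11-y->q8; q12-x->q9; q12-y->q10; q13-x->q11; q13-y->q12; q14-x->q13; q14-y->q14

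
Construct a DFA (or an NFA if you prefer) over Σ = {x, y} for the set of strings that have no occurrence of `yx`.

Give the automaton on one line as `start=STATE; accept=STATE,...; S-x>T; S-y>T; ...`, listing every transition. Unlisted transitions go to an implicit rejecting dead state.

start=S0; accept=S0,S1; S0-x>S0; S0-y>S1; S1-x>S2; S1-y>S1; S2-x>S2; S2-y>S2

This is the complement of 'contains `yx`'. Use the same substring-matching states — S0 through S2 holding how much of `yx` has just been matched — but flip the accepting set: everything except the trap S2 accepts.
3 states suffice.
        x   y  
>* S0   S0  S1 
 * S1   S2  S1 
   S2   S2  S2 
(> = start, * = accepting)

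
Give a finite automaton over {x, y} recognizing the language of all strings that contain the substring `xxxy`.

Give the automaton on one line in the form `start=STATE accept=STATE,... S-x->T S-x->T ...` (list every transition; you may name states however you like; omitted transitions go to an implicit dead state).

States A..D record the length of the longest prefix of `xxxy` that matches the current input suffix. Reaching E means `xxxy` has been seen, and we stay there forever. Accept from E.
5 states suffice.
       x  y 
>  A   B  A 
   B   C  A 
   C   D  A 
   D   D  E 
 * E   E  E 
(> = start, * = accepting)

start=A accept=E A-x->B A-y->A B-x->C B-y->A C-x->D C-y->A D-x->D D-y->E E-x->E E-y->E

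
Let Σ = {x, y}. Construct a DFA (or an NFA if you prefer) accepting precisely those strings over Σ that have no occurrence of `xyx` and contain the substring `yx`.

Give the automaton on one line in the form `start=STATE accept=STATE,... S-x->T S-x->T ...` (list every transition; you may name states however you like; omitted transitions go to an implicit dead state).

start=q0 accept=q4,q6,q7 q0-x->q1 q0-y->q2 q1-x->q1 q1-y->q3 q2-x->q4 q2-y->q2 q3-x->q5 q3-y->q2 q4-x->q4 q4-y->q6 q5-x->q5 q5-y->q5 q6-x->q5 q6-y->q7 q7-x->q4 q7-y->q7

Handle the two conditions separately and then intersect. The first has 4 states tracking partial matches of the forbidden pattern `xyx`; the second has 3 states tracking whether and how much of `yx` has been seen. A product state is a pair (one from each), accepting exactly when both do.
An 8-state machine:
        x   y  
>  q0   q1  q2 
   q1   q1  q3 
   q2   q4  q2 
   q3   q5  q2 
 * q4   q4  q6 
   q5   q5  q5 
 * q6   q5  q7 
 * q7   q4  q7 
(> = start, * = accepting)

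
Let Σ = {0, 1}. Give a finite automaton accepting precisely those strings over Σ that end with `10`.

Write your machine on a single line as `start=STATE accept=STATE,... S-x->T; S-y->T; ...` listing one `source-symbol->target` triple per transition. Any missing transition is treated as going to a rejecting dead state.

Let each state record the length of the longest suffix of the input read so far that is also a prefix of `10`. S1 means the last symbol is `1`; S2 means the last 2 symbols are `10`. Accept only at S2, where the string currently ends in `10`.
3 states suffice.
        0   1  
>  S0   S0  S1 
   S1   S2  S1 
 * S2   S0  S1 
(> = start, * = accepting)

start=S0; accept=S2; S0-0->S0; S0-1->S1; S1-0->S2; S1-1->S1; S2-0->S0; S2-1->S1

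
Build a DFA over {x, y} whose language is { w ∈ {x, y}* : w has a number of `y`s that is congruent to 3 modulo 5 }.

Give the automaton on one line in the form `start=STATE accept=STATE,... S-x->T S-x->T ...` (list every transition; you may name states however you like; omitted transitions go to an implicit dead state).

The only thing that matters is how many `y`s have appeared, reduced mod 5. Use one state per residue: q0 for 0, …, q4 for 4. Reading `y` moves to the next residue; anything else stays put. q3 is accepting.
        x   y  
>  q0   q0  q1 
   q1   q1  q2 
   q2   q2  q3 
 * q3   q3  q4 
   q4   q4  q0 
(> = start, * = accepting)

start=q0 accept=q3 q0-x->q0 q0-y->q1 q1-x->q1 q1-y->q2 q2-x->q2 q2-y->q3 q3-x->q3 q3-y->q4 q4-x->q4 q4-y->q0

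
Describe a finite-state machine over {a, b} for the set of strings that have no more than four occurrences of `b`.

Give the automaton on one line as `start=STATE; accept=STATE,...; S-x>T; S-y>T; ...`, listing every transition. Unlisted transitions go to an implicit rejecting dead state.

start=q0; accept=q0,q1,q2,q3,q4; q0-a>q0; q0-b>q1; q1-a>q1; q1-b>q2; q2-a>q2; q2-b>q3; q3-a>q3; q3-b>q4; q4-a>q4; q4-b>q5; q5-a>q5; q5-b>q5

Count `b`s, saturating at 5: states q0 through q4 mean 0 through 4 `b`s seen; q5 means more than 4. Each `b` increments (capped at q5); other symbols loop. Accept from {q0, q1, q2, q3, q4}.
A 6-state machine:
        a   b  
>* q0   q0  q1 
 * q1   q1  q2 
 * q2   q2  q3 
 * q3   q3  q4 
 * q4   q4  q5 
   q5   q5  q5 
(> = start, * = accepting)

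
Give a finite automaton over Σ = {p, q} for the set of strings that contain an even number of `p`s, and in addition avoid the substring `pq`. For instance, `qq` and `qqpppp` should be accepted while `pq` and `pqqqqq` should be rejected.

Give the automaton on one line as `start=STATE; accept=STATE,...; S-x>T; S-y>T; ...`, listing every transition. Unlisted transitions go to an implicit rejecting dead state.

start=S0; accept=S0,S2; S0-p>S1; S0-q>S0; S1-p>S2; S1-q>S3; S2-p>S1; S2-q>S3; S3-p>S3; S3-q>S3

Handle the two conditions separately and then intersect. The first has 2 states tracking the count of `p`s modulo 2; the second has 3 states tracking partial matches of the forbidden pattern `pq`. A product state is a pair (one from each), accepting exactly when both do. Equivalent product states are then merged.
        p   q  
>* S0   S1  S0 
   S1   S2  S3 
 * S2   S1  S3 
   S3   S3  S3 
(> = start, * = accepting)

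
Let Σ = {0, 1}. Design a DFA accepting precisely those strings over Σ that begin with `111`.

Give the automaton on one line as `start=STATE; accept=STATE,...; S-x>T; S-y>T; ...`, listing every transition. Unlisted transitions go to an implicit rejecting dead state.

Walk along `111` while the input agrees: from A take `1` to B, and so on. Any deviation drops to the rejecting sink E. Once D is reached the prefix is confirmed and every continuation is accepted.
       0  1 
>  A   E  B 
   B   E  C 
   C   E  D 
 * D   D  D 
   E   E  E 
(> = start, * = accepting)

start=A; accept=D; A-0>E; A-1>B; B-0>E; B-1>C; C-0>E; C-1>D; D-0>D; D-1>D; E-0>E; E-1>E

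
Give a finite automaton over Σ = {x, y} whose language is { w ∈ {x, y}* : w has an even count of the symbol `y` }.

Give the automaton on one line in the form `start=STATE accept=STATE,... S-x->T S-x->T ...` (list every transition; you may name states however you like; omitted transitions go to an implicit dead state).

start=q0 accept=q0 q0-x->q0 q0-y->q1 q1-x->q1 q1-y->q0

Keep the running count of `y`s modulo 2: each `y` advances along the cycle q0 → q1 → q0 while other symbols loop. Accept at q0.
With 2 states:
        x   y  
>* q0   q0  q1 
   q1   q1  q0 
(> = start, * = accepting)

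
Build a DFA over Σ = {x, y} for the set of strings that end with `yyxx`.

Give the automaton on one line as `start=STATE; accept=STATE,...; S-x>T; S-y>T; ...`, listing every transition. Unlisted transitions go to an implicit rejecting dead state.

Let each state record the length of the longest suffix of the input read so far that is also a prefix of `yyxx`. s1 means the last symbol is `y`; s2 means the last 2 symbols are `yy`; s3 means the last 3 symbols are `yyx`; s4 means the last 4 symbols are `yyxx`. Accept only at s4, where the string currently ends in `yyxx`.
        x   y  
>  s0   s0  s1 
   s1   s0  s2 
   s2   s3  s2 
   s3   s4  s1 
 * s4   s0  s1 
(> = start, * = accepting)

start=s0; accept=s4; s0-x>s0; s0-y>s1; s1-x>s0; s1-y>s2; s2-x>s3; s2-y>s2; s3-x>s4; s3-y>s1; s4-x>s0; s4-y>s1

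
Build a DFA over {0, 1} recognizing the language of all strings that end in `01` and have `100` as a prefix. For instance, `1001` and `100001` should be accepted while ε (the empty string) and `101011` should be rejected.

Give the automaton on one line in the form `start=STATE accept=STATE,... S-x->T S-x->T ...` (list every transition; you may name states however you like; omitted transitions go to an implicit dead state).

start=q0 accept=q7 q0-0->q1 q0-1->q2 q1-0->q1 q1-1->q3 q2-0->q4 q2-1->q5 q3-0->q1 q3-1->q5 q4-0->q6 q4-1->q3 q5-0->q1 q5-1->q5 q6-0->q6 q6-1->q7 q7-0->q6 q7-1->q8 q8-0->q6 q8-1->q8

Run two small machines in parallel and take their product. One (3 states) tracks how much of the suffix `01` has currently been matched; the other (5 states) tracks whether the input so far still matches the prefix `100`. Each combined state is a pair, one component from each; accept when both components accept.
A 9-state machine:
        0   1  
>  q0   q1  q2 
   q1   q1  q3 
   q2   q4  q5 
   q3   q1  q5 
   q4   q6  q3 
   q5   q1  q5 
   q6   q6  q7 
 * q7   q6  q8 
   q8   q6  q8 
(> = start, * = accepting)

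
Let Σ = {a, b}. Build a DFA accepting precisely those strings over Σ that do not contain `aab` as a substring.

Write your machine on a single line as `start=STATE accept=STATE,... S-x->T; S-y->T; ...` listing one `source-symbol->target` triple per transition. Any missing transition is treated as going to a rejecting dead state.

Track partial matches of the forbidden pattern `aab`. State q3 is a dead state reached once `aab` has occurred; every other state accepts. q0 means no part of `aab` is currently matched.
A 4-state machine:
        a   b  
>* q0   q1  q0 
 * q1   q2  q0 
 * q2   q2  q3 
   q3   q3  q3 
(> = start, * = accepting)

start=q0; accept=q0,q1,q2; q0-a->q1; q0-b->q0; q1-a->q2; q1-b->q0; q2-a->q2; q2-b->q3; q3-a->q3; q3-b->q3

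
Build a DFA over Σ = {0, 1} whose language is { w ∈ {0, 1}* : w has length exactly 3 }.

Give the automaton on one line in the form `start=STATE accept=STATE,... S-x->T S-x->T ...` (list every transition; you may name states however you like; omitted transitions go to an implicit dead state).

We only need to distinguish lengths 0, 1, …, 3, and '>3'. Chain S0 → S1 → S2 → S3 → S4 on every symbol, with S4 looping. Accepting states: {S3}.
        0   1  
>  S0   S1  S1 
   S1   S2  S2 
   S2   S3  S3 
 * S3   S4  S4 
   S4   S4  S4 
(> = start, * = accepting)

start=S0 accept=S3 S0-0->S1 S0-1->S1 S1-0->S2 S1-1->S2 S2-0->S3 S2-1->S3 S3-0->S4 S3-1->S4 S4-0->S4 S4-1->S4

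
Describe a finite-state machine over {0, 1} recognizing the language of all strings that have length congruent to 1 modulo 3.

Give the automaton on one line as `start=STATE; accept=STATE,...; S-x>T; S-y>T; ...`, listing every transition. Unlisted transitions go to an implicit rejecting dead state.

start=A; accept=B; A-0>B; A-1>B; B-0>C; B-1>C; C-0>A; C-1>A

Only the length mod 3 matters, so use a 3-cycle: from any state, every input symbol moves to the next state, wrapping C back to A. Mark B accepting.
3 states suffice.
       0  1 
>  A   B  B 
 * B   C  C 
   C   A  A 
(> = start, * = accepting)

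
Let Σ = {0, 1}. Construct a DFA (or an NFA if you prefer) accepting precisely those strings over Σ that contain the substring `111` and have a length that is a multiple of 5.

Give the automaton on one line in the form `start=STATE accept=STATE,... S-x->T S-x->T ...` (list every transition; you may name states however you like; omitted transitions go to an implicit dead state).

Handle the two conditions separately and then intersect. One (4 states) tracks whether and how much of `111` has been seen; the other (5 states) tracks the input length modulo 5. Each combined state is a pair, one component from each; accept when both components accept.
          0    1  
>  q0     q1   q2 
   q1     q3   q4 
   q2     q3   q5 
   q3     q6   q7 
   q4     q6   q8 
   q5     q6   q9 
   q6    q10  q11 
   q7    q10  q12 
   q8    q10  q13 
   q9    q13  q13 
   q10    q0  q14 
   q11    q0  q15 
   q12    q0  q16 
   q13   q16  q16 
   q14    q1  q17 
   q15    q1  q18 
 * q16   q18  q18 
   q17    q3  q19 
   q18   q19  q19 
   q19    q9   q9 
(> = start, * = accepting)

start=q0 accept=q16 q0-0->q1 q0-1->q2 q1-0->q3 q1-1->q4 q2-0->q3 q2-1->q5 q3-0->q6 q3-1->q7 q4-0->q6 q4-1->q8 q5-0->q6 q5-1->q9 q6-0->q10 q6-1->q11 q7-0->q10 q7-1->q12 q8-0->q10 q8-1->q13 q9-0->q13 q9-1->q13 q10-0->q0 q10-1->q14 q11-0->q0 q11-1->q15 q12-0->q0 q12-1->q16 q13-0->q16 q13-1->q16 q14-0->q1 q14-1->q17 q15-0->q1 q15-1->q18 q16-0->q18 q16-1->q18 q17-0->q3 q17-1->q19 q18-0->q19 q18-1->q19 q19-0->q9 q19-1->q9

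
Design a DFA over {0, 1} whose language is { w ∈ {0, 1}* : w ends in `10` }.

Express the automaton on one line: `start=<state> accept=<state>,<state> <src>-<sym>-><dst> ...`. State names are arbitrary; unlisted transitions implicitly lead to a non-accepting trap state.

Let each state record the length of the longest suffix of the input read so far that is also a prefix of `10`. q1 means the last symbol is `1`; q2 means the last 2 symbols are `10`. Accept only at q2, where the string currently ends in `10`.
With 3 states:
        0   1  
>  q0   q0  q1 
   q1   q2  q1 
 * q2   q0  q1 
(> = start, * = accepting)

start=q0 accept=q2 q0-0->q0 q0-1->q1 q1-0->q2 q1-1->q1 q2-0->q0 q2-1->q1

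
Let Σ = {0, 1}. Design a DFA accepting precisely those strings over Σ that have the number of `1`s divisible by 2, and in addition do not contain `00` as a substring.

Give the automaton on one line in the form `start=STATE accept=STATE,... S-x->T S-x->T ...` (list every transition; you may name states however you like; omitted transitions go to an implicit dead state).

Build one automaton per condition and run them in lockstep. The first has 2 states tracking the count of `1`s modulo 2; the second has 3 states tracking partial matches of the forbidden pattern `00`. A product state is a pair (one from each), accepting exactly when both do. After merging equivalent states the machine shrinks.
With 5 states:
        0   1  
>* s0   s1  s2 
 * s1   s3  s2 
   s2   s4  s0 
   s3   s3  s3 
   s4   s3  s0 
(> = start, * = accepting)

start=s0 accept=s0,s1 s0-0->s1 s0-1->s2 s1-0->s3 s1-1->s2 s2-0->s4 s2-1->s0 s3-0->s3 s3-1->s3 s4-0->s3 s4-1->s0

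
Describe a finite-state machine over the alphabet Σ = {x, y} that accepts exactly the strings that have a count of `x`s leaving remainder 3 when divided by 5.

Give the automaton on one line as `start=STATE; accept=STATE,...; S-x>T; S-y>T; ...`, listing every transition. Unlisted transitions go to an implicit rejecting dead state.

Keep the running count of `x`s modulo 5: each `x` advances along the cycle q0 → q1 → q2 → q3 → q4 → q0 while other symbols loop. Accept at q3.
With 5 states:
        x   y  
>  q0   q1  q0 
   q1   q2  q1 
   q2   q3  q2 
 * q3   q4  q3 
   q4   q0  q4 
(> = start, * = accepting)

start=q0; accept=q3; q0-x>q1; q0-y>q0; q1-x>q2; q1-y>q1; q2-x>q3; q2-y>q2; q3-x>q4; q3-y>q3; q4-x>q0; q4-y>q4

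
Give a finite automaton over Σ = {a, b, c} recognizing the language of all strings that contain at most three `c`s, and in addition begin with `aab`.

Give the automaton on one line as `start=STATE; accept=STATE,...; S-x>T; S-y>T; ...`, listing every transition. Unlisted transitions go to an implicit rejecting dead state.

Run two small machines in parallel and take their product. One (5 states) tracks the count of `c`s, saturating at 4; the other (5 states) tracks whether the input so far still matches the prefix `aab`. Each combined state is a pair, one component from each; accept when both components accept. Minimizing collapses redundant product states.
        a   b   c  
>  q0   q1  q2  q2 
   q1   q3  q2  q2 
   q2   q2  q2  q2 
   q3   q2  q4  q2 
 * q4   q4  q4  q5 
 * q5   q5  q5  q6 
 * q6   q6  q6  q7 
 * q7   q7  q7  q2 
(> = start, * = accepting)

start=q0; accept=q4,q5,q6,q7; q0-a>q1; q0-b>q2; q0-c>q2; q1-a>q3; q1-b>q2; q1-c>q2; q2-a>q2; q2-b>q2; q2-c>q2; q3-a>q2; q3-b>q4; q3-c>q2; q4-a>q4; q4-b>q4; q4-c>q5; q5-a>q5; q5-b>q5; q5-c>q6; q6-a>q6; q6-b>q6; q6-c>q7; q7-a>q7; q7-b>q7; q7-c>q2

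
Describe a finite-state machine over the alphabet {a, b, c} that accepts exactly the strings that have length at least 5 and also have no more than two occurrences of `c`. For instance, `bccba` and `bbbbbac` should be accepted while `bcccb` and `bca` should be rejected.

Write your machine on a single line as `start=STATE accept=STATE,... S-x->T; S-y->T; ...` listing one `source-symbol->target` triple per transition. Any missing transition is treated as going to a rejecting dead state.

start=S0; accept=S14,S15,S16,S18,S19,S20; S0-a->S1; S0-b->S1; S0-c->S2; S1-a->S3; S1-b->S3; S1-c->S4; S2-a->S4; S2-b->S4; S2-c->S5; S3-a->S6; S3-b->S6; S3-c->S7; S4-a->S7; S4-b->S7; S4-c->S8; S5-a->S8; S5-b->S8; S5-c->S9; S6-a->S10; S6-b->S10; S6-c->S11; S7-a->S11; S7-b->S11; S7-c->S12; S8-a->S12; S8-b->S12; S8-c->S13; S9-a->S13; S9-b->S13; S9-c->S13; S10-a->S14; S10-b->S14; S10-c->S15; S11-a->S15; S11-b->S15; S11-c->S16; S12-a->S16; S12-b->S16; S12-c->S17; S13-a->S17; S13-b->S17; S13-c->S17; S14-a->S18; S14-b->S18; S14-c->S19; S15-a->S19; S15-b->S19; S15-c->S20; S16-a->S20; S16-b->S20; S16-c->S21; S17-a->S21; S17-b->S21; S17-c->S21; S18-a->S18; S18-b->S18; S18-c->S19; S19-a->S19; S19-b->S19; S19-c->S20; S20-a->S20; S20-b->S20; S20-c->S21; S21-a->S21; S21-b->S21; S21-c->S21

Run two small machines in parallel and take their product. The first has 7 states tracking the input length, saturating at 6; the second has 4 states tracking the count of `c`s, saturating at 3. A product state is a pair (one from each), accepting exactly when both do.
A 22-state machine:
          a    b    c  
>  S0     S1   S1   S2 
   S1     S3   S3   S4 
   S2     S4   S4   S5 
   S3     S6   S6   S7 
   S4     S7   S7   S8 
   S5     S8   S8   S9 
   S6    S10  S10  S11 
   S7    S11  S11  S12 
   S8    S12  S12  S13 
   S9    S13  S13  S13 
   S10   S14  S14  S15 
   S11   S15  S15  S16 
   S12   S16  S16  S17 
   S13   S17  S17  S17 
 * S14   S18  S18  S19 
 * S15   S19  S19  S20 
 * S16   S20  S20  S21 
   S17   S21  S21  S21 
 * S18   S18  S18  S19 
 * S19   S19  S19  S20 
 * S20   S20  S20  S21 
   S21   S21  S21  S21 
(> = start, * = accepting)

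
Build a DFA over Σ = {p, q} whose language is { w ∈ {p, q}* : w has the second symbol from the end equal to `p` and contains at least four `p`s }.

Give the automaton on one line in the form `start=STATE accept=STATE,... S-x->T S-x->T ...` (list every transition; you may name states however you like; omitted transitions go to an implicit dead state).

start=s0 accept=s4,s6 s0-p->s1 s0-q->s0 s1-p->s2 s1-q->s1 s2-p->s3 s2-q->s2 s3-p->s4 s3-q->s5 s4-p->s4 s4-q->s6 s5-p->s7 s5-q->s5 s6-p->s7 s6-q->s5 s7-p->s4 s7-q->s6

Handle the two conditions separately and then intersect. One (7 states) tracks the last 2 symbols read; the other (6 states) tracks the count of `p`s, saturating at 5. Each combined state is a pair, one component from each; accept when both components accept. After merging equivalent states the machine shrinks.
With 8 states:
        p   q  
>  s0   s1  s0 
   s1   s2  s1 
   s2   s3  s2 
   s3   s4  s5 
 * s4   s4  s6 
   s5   s7  s5 
 * s6   s7  s5 
   s7   s4  s6 
(> = start, * = accepting)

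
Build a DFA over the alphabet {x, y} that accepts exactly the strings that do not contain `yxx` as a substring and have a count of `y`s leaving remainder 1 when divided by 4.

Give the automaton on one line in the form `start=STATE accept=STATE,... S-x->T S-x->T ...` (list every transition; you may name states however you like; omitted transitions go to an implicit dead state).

Build one automaton per condition and run them in lockstep. One (4 states) tracks partial matches of the forbidden pattern `yxx`; the other (4 states) tracks the count of `y`s modulo 4. Each combined state is a pair, one component from each; accept when both components accept. Minimizing collapses redundant product states.
A 10-state machine:
        x   y  
>  q0   q0  q1 
 * q1   q2  q3 
 * q2   q4  q3 
   q3   q5  q6 
   q4   q4  q4 
   q5   q4  q6 
   q6   q7  q8 
   q7   q4  q8 
   q8   q9  q1 
   q9   q4  q1 
(> = start, * = accepting)

start=q0 accept=q1,q2 q0-x->q0 q0-y->q1 q1-x->q2 q1-y->q3 q2-x->q4 q2-y->q3 q3-x->q5 q3-y->q6 q4-x->q4 q4-y->q4 q5-x->q4 q5-y->q6 q6-x->q7 q6-y->q8 q7-x->q4 q7-y->q8 q8-x->q9 q8-y->q1 q9-x->q4 q9-y->q1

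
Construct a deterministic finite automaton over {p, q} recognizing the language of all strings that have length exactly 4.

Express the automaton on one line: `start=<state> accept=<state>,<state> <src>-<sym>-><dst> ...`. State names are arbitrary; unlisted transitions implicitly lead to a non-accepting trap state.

start=A accept=E A-p->B A-q->B B-p->C B-q->C C-p->D C-q->D D-p->E D-q->E E-p->F E-q->F F-p->F F-q->F

Count input length up to 5: every symbol moves from A toward F, which means 'more than 4' and absorbs. Accept from {E}.
With 6 states:
       p  q 
>  A   B  B 
   B   C  C 
   C   D  D 
   D   E  E 
 * E   F  F 
   F   F  F 
(> = start, * = accepting)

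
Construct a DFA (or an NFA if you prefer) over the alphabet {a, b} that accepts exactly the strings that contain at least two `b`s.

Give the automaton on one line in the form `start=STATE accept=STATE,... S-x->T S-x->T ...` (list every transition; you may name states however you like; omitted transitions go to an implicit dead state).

start=s0 accept=s2,s3 s0-a->s0 s0-b->s1 s1-a->s1 s1-b->s2 s2-a->s2 s2-b->s3 s3-a->s3 s3-b->s3

Only the number of `b`s matters, and only up to 3. Make a chain s0 → s1 → s2 → s3 advanced by each `b` (with s3 absorbing); every other symbol self-loops. The accepting set is {s2, s3}.
4 states suffice.
        a   b  
>  s0   s0  s1 
   s1   s1  s2 
 * s2   s2  s3 
 * s3   s3  s3 
(> = start, * = accepting)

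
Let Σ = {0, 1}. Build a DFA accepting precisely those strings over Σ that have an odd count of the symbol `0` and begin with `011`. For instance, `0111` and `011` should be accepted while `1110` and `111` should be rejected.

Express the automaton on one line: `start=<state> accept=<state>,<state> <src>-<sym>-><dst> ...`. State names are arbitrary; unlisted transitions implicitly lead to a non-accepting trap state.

Build one automaton per condition and run them in lockstep. One (2 states) tracks the count of `0`s modulo 2; the other (5 states) tracks whether the input so far still matches the prefix `011`. Each combined state is a pair, one component from each; accept when both components accept.
7 states suffice.
        0   1  
>  S0   S1  S2 
   S1   S2  S3 
   S2   S4  S2 
   S3   S2  S5 
   S4   S2  S4 
 * S5   S6  S5 
   S6   S5  S6 
(> = start, * = accepting)

start=S0 accept=S5 S0-0->S1 S0-1->S2 S1-0->S2 S1-1->S3 S2-0->S4 S2-1->S2 S3-0->S2 S3-1->S5 S4-0->S2 S4-1->S4 S5-0->S6 S5-1->S5 S6-0->S5 S6-1->S6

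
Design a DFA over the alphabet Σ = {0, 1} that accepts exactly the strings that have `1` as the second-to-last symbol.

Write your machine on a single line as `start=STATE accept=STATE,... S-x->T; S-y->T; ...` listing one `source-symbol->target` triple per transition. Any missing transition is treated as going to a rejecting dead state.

Because acceptance depends on a position counted from the end, the machine has to buffer the most recent 2 symbols. Make each state the string of the last up-to-2 symbols read; on input `x` shift the window left and append `x`. Accept when the buffered window has length 2 and begins with `1`.
        0   1  
>  S0   S1  S2 
   S1   S3  S4 
   S2   S5  S6 
   S3   S3  S4 
   S4   S5  S6 
 * S5   S3  S4 
 * S6   S5  S6 
(> = start, * = accepting)

start=S0; accept=S5,S6; S0-0->S1; S0-1->S2; S1-0->S3; S1-1->S4; S2-0->S5; S2-1->S6; S3-0->S3; S3-1->S4; S4-0->S5; S4-1->S6; S5-0->S3; S5-1->S4; S6-0->S5; S6-1->S6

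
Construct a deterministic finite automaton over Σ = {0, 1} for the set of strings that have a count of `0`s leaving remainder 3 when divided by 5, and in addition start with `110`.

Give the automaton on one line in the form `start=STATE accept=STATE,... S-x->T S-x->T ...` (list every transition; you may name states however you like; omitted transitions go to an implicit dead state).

Run two small machines in parallel and take their product. The first has 5 states tracking the count of `0`s modulo 5; the second has 5 states tracking whether the input so far still matches the prefix `110`. A product state is a pair (one from each), accepting exactly when both do. After merging equivalent states the machine shrinks.
        0   1  
>  S0   S1  S2 
   S1   S1  S1 
   S2   S1  S3 
   S3   S4  S1 
   S4   S5  S4 
   S5   S6  S5 
 * S6   S7  S6 
   S7   S8  S7 
   S8   S4  S8 
(> = start, * = accepting)

start=S0 accept=S6 S0-0->S1 S0-1->S2 S1-0->S1 S1-1->S1 S2-0->S1 S2-1->S3 S3-0->S4 S3-1->S1 S4-0->S5 S4-1->S4 S5-0->S6 S5-1->S5 S6-0->S7 S6-1->S6 S7-0->S8 S7-1->S7 S8-0->S4 S8-1->S8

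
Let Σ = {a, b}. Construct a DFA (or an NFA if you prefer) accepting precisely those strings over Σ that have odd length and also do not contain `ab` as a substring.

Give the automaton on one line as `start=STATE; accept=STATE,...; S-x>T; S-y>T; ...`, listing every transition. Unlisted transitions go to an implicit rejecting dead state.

start=q0; accept=q1,q2; q0-a>q1; q0-b>q2; q1-a>q3; q1-b>q4; q2-a>q3; q2-b>q0; q3-a>q1; q3-b>q4; q4-a>q4; q4-b>q4

Run two small machines in parallel and take their product. One (2 states) tracks the input length modulo 2; the other (3 states) tracks partial matches of the forbidden pattern `ab`. Each combined state is a pair, one component from each; accept when both components accept. After merging equivalent states the machine shrinks.
With 5 states:
        a   b  
>  q0   q1  q2 
 * q1   q3  q4 
 * q2   q3  q0 
   q3   q1  q4 
   q4   q4  q4 
(> = start, * = accepting)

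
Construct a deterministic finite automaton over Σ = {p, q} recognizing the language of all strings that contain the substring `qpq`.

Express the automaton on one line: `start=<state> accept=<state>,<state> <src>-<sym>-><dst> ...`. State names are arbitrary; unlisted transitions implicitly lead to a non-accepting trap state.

start=S0 accept=S3 S0-p->S0 S0-q->S1 S1-p->S2 S1-q->S1 S2-p->S0 S2-q->S3 S3-p->S3 S3-q->S3

Track how much of `qpq` has been matched so far: state S0 is no progress, S3 is the absorbing accept state reached once `qpq` has occurred. Intermediate states record partial matches; on a mismatch, fall back to the longest reusable overlap.
        p   q  
>  S0   S0  S1 
   S1   S2  S1 
   S2   S0  S3 
 * S3   S3  S3 
(> = start, * = accepting)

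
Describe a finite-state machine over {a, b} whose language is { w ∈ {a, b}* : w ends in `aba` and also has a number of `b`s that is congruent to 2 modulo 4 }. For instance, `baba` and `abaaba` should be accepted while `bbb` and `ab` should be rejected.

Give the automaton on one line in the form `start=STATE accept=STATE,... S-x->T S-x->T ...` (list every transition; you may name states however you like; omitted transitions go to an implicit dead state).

start=s0 accept=s6 s0-a->s0 s0-b->s1 s1-a->s2 s1-b->s3 s2-a->s2 s2-b->s4 s3-a->s3 s3-b->s5 s4-a->s6 s4-b->s5 s5-a->s5 s5-b->s0 s6-a->s3 s6-b->s5

Run two small machines in parallel and take their product. The first has 4 states tracking how much of the suffix `aba` has currently been matched; the second has 4 states tracking the count of `b`s modulo 4. A product state is a pair (one from each), accepting exactly when both do. After merging equivalent states the machine shrinks.
7 states suffice.
        a   b  
>  s0   s0  s1 
   s1   s2  s3 
   s2   s2  s4 
   s3   s3  s5 
   s4   s6  s5 
   s5   s5  s0 
 * s6   s3  s5 
(> = start, * = accepting)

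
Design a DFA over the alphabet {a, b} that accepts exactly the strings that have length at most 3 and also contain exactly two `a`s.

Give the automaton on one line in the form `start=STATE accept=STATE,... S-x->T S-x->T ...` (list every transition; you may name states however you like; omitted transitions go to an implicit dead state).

Handle the two conditions separately and then intersect. The first has 5 states tracking the input length, saturating at 4; the second has 4 states tracking the count of `a`s, saturating at 3. A product state is a pair (one from each), accepting exactly when both do. After merging equivalent states the machine shrinks.
        a   b  
>  S0   S1  S2 
   S1   S3  S4 
   S2   S4  S5 
 * S3   S5  S6 
   S4   S6  S5 
   S5   S5  S5 
 * S6   S5  S5 
(> = start, * = accepting)

start=S0 accept=S3,S6 S0-a->S1 S0-b->S2 S1-a->S3 S1-b->S4 S2-a->S4 S2-b->S5 S3-a->S5 S3-b->S6 S4-a->S6 S4-b->S5 S5-a->S5 S5-b->S5 S6-a->S5 S6-b->S5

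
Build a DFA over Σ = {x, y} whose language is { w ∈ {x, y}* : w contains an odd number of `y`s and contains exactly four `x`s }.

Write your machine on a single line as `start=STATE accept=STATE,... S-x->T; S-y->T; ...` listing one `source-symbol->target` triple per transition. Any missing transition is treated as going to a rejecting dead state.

start=q0; accept=q10; q0-x->q1; q0-y->q2; q1-x->q3; q1-y->q4; q2-x->q4; q2-y->q0; q3-x->q5; q3-y->q6; q4-x->q6; q4-y->q1; q5-x->q7; q5-y->q8; q6-x->q8; q6-y->q3; q7-x->q9; q7-y->q10; q8-x->q10; q8-y->q5; q9-x->q9; q9-y->q9; q10-x->q9; q10-y->q7

Handle the two conditions separately and then intersect. One (2 states) tracks the count of `y`s modulo 2; the other (6 states) tracks the count of `x`s, saturating at 5. Each combined state is a pair, one component from each; accept when both components accept. Equivalent product states are then merged.
11 states suffice.
          x    y  
>  q0     q1   q2 
   q1     q3   q4 
   q2     q4   q0 
   q3     q5   q6 
   q4     q6   q1 
   q5     q7   q8 
   q6     q8   q3 
   q7     q9  q10 
   q8    q10   q5 
   q9     q9   q9 
 * q10    q9   q7 
(> = start, * = accepting)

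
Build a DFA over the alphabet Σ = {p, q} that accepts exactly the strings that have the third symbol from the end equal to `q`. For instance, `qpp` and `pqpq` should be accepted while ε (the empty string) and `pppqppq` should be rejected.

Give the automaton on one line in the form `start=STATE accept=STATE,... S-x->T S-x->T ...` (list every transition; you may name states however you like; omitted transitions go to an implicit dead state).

start=A accept=L,M,N,O A-p->B A-q->C B-p->D B-q->E C-p->F C-q->G D-p->H D-q->I E-p->J E-q->K F-p->L F-q->M G-p->N G-q->O H-p->H H-q->I I-p->J I-q->K J-p->L J-q->M K-p->N K-q->O L-p->H L-q->I M-p->J M-q->K N-p->L N-q->M O-p->N O-q->O

Because acceptance depends on a position counted from the end, the machine has to buffer the most recent 3 symbols. Make each state the string of the last up-to-3 symbols read; on input `x` shift the window left and append `x`. Accept when the buffered window has length 3 and begins with `q`.
A 15-state machine:
       p  q 
>  A   B  C 
   B   D  E 
   C   F  G 
   D   H  I 
   E   J  K 
   F   L  M 
   G   N  O 
   H   H  I 
   I   J  K 
   J   L  M 
   K   N  O 
 * L   H  I 
 * M   J  K 
 * N   L  M 
 * O   N  O 
(> = start, * = accepting)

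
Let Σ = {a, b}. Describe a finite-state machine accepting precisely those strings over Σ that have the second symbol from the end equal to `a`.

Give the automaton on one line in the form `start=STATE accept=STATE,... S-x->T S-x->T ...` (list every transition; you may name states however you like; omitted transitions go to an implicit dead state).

Because acceptance depends on a position counted from the end, the machine has to buffer the most recent 2 symbols. Make each state the string of the last up-to-2 symbols read; on input `x` shift the window left and append `x`. Accept when the buffered window has length 2 and begins with `a`.
7 states suffice.
        a   b  
>  s0   s1  s2 
   s1   s3  s4 
   s2   s5  s6 
 * s3   s3  s4 
 * s4   s5  s6 
   s5   s3  s4 
   s6   s5  s6 
(> = start, * = accepting)

start=s0 accept=s3,s4 s0-a->s1 s0-b->s2 s1-a->s3 s1-b->s4 s2-a->s5 s2-b->s6 s3-a->s3 s3-b->s4 s4-a->s5 s4-b->s6 s5-a->s3 s5-b->s4 s6-a->s5 s6-b->s6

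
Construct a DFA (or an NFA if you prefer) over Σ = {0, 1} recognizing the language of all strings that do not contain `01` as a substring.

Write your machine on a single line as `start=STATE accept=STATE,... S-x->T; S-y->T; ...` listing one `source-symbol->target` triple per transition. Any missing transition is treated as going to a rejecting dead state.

start=q0; accept=q0,q1; q0-0->q1; q0-1->q0; q1-0->q1; q1-1->q2; q2-0->q2; q2-1->q2

Track partial matches of the forbidden pattern `01`. State q2 is a dead state reached once `01` has occurred; every other state accepts. q0 means no part of `01` is currently matched.
3 states suffice.
        0   1  
>* q0   q1  q0 
 * q1   q1  q2 
   q2   q2  q2 
(> = start, * = accepting)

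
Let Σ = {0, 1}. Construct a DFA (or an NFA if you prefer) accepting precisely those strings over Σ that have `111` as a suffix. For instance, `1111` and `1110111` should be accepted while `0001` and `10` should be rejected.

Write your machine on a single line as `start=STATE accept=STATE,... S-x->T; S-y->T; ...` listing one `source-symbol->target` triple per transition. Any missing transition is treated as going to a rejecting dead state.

start=s0; accept=s3; s0-0->s0; s0-1->s1; s1-0->s0; s1-1->s2; s2-0->s0; s2-1->s3; s3-0->s0; s3-1->s3

Let each state record the length of the longest suffix of the input read so far that is also a prefix of `111`. s1 means the last symbol is `1`; s2 means the last 2 symbols are `11`; s3 means the last 3 symbols are `111`. Accept only at s3, where the string currently ends in `111`.
A 4-state machine:
        0   1  
>  s0   s0  s1 
   s1   s0  s2 
   s2   s0  s3 
 * s3   s0  s3 
(> = start, * = accepting)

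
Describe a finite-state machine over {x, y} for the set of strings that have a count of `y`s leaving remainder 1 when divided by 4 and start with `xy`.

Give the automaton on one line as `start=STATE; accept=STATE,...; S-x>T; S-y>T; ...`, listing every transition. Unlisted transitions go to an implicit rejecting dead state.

start=q0; accept=q4; q0-x>q1; q0-y>q2; q1-x>q3; q1-y>q4; q2-x>q2; q2-y>q5; q3-x>q3; q3-y>q2; q4-x>q4; q4-y>q6; q5-x>q5; q5-y>q7; q6-x>q6; q6-y>q8; q7-x>q7; q7-y>q3; q8-x>q8; q8-y>q9; q9-x>q9; q9-y>q4

Run two small machines in parallel and take their product. The first has 4 states tracking the count of `y`s modulo 4; the second has 4 states tracking whether the input so far still matches the prefix `xy`. A product state is a pair (one from each), accepting exactly when both do.
10 states suffice.
        x   y  
>  q0   q1  q2 
   q1   q3  q4 
   q2   q2  q5 
   q3   q3  q2 
 * q4   q4  q6 
   q5   q5  q7 
   q6   q6  q8 
   q7   q7  q3 
   q8   q8  q9 
   q9   q9  q4 
(> = start, * = accepting)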